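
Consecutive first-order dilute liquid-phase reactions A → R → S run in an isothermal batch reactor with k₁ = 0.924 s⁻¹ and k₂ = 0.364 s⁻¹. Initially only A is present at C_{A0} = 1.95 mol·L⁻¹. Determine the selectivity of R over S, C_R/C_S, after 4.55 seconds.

The intermediate concentration in a first-order A→B→C sequence is C_R = k₁C_{A0}(e^(−k₁t) − e^(−k₂t))/(k₂−k₁).
e^(−k₁t) = e^(−0.924×4.55) = e^(−4.204) = 0.01493; e^(−k₂t) = e^(−1.656) = 0.1909.
C_R = 0.924×1.95/(0.364−0.924) × (0.01493−0.1909) = (-3.217)×(-0.1759) = 0.5661 mol·L⁻¹.
C_A = C_{A0}e^(−k₁t) = 0.02912 mol·L⁻¹, so C_S = C_{A0}−C_A−C_R = 1.355 mol·L⁻¹; C_R/C_S = 0.418.

0.418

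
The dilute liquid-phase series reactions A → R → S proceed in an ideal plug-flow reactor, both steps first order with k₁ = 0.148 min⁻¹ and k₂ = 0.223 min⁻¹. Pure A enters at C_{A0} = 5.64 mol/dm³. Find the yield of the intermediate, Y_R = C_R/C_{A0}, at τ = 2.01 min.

Solving the coupled first-order balances gives C_R(τ) = [k₁/(k₂−k₁)]·C_{A0}·(e^(−k₁τ) − e^(−k₂τ)).
e^(−k₁τ) = e^(−0.148×2.01) = e^(−0.2975) = 0.7427; e^(−k₂τ) = e^(−0.4482) = 0.6388.
C_R = 0.148×5.64/(0.223−0.148) × (0.7427−0.6388) = 11.13×0.1039 = 1.157 mol/dm³.
Y_R = C_R/C_{A0} = 1.157/5.64 = 0.205.

0.205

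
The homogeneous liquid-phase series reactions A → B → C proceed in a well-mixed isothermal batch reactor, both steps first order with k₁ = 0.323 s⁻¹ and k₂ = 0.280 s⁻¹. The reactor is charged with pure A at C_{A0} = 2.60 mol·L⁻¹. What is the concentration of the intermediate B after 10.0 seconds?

The intermediate concentration in a first-order A→B→C sequence is C_B = k₁C_{A0}(e^(−k₁t) − e^(−k₂t))/(k₂−k₁).
e^(−k₁t) = e^(−0.323×10.0) = e^(−3.230) = 0.03956; e^(−k₂t) = e^(−2.800) = 0.06081.
C_B = 0.323×2.60/(0.280−0.323) × (0.03956−0.06081) = (-19.53)×(-0.02125) = 0.4151 mol·L⁻¹.

0.415 mol·L⁻¹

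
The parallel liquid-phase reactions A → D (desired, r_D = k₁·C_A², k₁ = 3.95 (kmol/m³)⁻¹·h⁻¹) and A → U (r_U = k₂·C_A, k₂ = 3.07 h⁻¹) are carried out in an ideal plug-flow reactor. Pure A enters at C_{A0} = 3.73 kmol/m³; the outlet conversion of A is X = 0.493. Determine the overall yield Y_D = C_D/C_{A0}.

C_A = C_{A0}(1−X) = 1.891 kmol/m³.
Along a PFR/batch, dC_U/dC_A = −r_U/(r_D+r_U) = −k₂/(k₂+k₁·C_A).
Integrating from C_{A0} to C_A: C_U = (3.07/3.95)·ln[(3.07+3.95·3.73)/(3.07+3.95·1.89)] = 0.7772·ln(17.80/10.54) = 0.4074 kmol/m³.
Then C_D = (C_{A0}−C_A) − C_U = 1.839 − 0.4074 = 1.431 kmol/m³.
Y_D = C_D/C_{A0} = 1.431/3.73 = 0.384.

0.384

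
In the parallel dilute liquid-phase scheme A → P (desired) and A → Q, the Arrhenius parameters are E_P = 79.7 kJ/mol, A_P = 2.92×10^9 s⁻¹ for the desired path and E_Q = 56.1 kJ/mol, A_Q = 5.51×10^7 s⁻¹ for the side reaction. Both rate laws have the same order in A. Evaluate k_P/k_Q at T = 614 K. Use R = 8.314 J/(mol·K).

0.521

Since both paths have the same order in A, the concentration cancels and S_{P/Q} = k_P/k_Q = (A_P/A_Q)·exp[(E_Q−E_P)/(RT)].
(E_Q−E_P)/(RT) = (56.1−79.7)×10³/(8.314×614) = -23600/5105 = -4.623.
k_P/k_Q = (2.92×10^9/5.51×10^7)·exp(-4.623) = 52.99 × 0.009822 = 0.521.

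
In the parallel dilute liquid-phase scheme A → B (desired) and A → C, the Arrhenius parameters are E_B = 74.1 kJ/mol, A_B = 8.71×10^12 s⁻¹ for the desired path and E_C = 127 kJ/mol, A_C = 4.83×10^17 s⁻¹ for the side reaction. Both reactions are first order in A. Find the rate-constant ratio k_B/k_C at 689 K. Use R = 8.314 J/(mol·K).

0.185

k_B/k_C = (A_B/A_C)·exp[−(E_B−E_C)/(RT)] = (A_B/A_C)·exp[(E_C−E_B)/(RT)].
(E_C−E_B)/(RT) = (127−74.1)×10³/(8.314×689) = 52900/5728 = 9.235.
k_B/k_C = (8.71×10^12/4.83×10^17)·exp(9.235) = 1.803×10^-5 × 10247 = 0.185.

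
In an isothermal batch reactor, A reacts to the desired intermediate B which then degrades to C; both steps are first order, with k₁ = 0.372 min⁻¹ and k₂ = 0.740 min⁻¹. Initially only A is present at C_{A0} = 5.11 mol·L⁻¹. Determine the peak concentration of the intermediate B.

1.28 mol·L⁻¹

For a first-order series the maximum intermediate yield is C_{B,max}/C_{A0} = (k₁/k₂)^[k₂/(k₂−k₁)].
= (0.372/0.740)^(0.740/(0.740−0.372)) = (0.5027)^(2.011) = 0.2508.
C_{B,max} = 0.2508×5.11 = 1.28 mol·L⁻¹.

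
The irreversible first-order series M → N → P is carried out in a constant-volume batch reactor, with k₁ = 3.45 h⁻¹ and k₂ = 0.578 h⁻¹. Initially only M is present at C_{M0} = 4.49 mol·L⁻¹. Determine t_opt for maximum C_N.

0.622 h

Setting dC_N/dt = 0 gives t_opt = ln(k₂/k₁)/(k₂−k₁).
= ln(0.578/3.45)/(0.578−3.45) = ln(0.1675)/-2.872 = -1.787/-2.872 = 0.622 h.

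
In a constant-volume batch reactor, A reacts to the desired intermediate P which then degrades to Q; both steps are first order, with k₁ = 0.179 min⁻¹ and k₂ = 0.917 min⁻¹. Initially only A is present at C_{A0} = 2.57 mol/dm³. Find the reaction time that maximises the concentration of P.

2.21 min

Setting dC_P/dt = 0 gives t_opt = ln(k₂/k₁)/(k₂−k₁).
= ln(0.917/0.179)/(0.917−0.179) = ln(5.123)/0.7380 = 1.634/0.7380 = 2.21 min.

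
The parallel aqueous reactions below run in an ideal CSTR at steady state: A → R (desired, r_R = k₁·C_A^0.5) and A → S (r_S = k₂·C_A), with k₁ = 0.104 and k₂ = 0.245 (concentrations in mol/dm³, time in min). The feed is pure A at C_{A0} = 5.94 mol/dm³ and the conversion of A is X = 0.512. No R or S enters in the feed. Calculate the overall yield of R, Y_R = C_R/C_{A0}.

0.102

Exit C_A = C_{A0}(1−X) = 5.94×0.488 = 2.899 mol/dm³.
A CSTR operates uniformly at the exit composition, giving r_R = 0.1771 and r_S = 0.7102 (each k·C_A^n at C_A = 2.899).
Fraction of consumed A going to R: r_R/(r_R+r_S) = 0.1996.
C_R = 0.1996·C_{A0}·X = 0.1996×5.94×0.512 = 0.607 mol/dm³; Y_R = C_R/C_{A0} = 0.102.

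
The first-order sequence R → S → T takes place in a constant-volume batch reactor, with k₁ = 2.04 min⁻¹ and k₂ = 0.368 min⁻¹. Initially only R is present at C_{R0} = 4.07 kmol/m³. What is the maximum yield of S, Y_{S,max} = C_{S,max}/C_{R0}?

0.686

At the optimum, C_{S,max}/C_{R0} = (k₁/k₂)^[k₂/(k₂−k₁)].
= (2.04/0.368)^(0.368/(0.368−2.04)) = (5.543)^(-0.2201) = 0.6860.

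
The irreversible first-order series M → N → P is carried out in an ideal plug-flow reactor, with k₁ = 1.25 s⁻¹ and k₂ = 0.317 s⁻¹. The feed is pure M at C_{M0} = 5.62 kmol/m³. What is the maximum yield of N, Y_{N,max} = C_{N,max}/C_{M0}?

For a first-order series the maximum intermediate yield is C_{N,max}/C_{M0} = (k₁/k₂)^[k₂/(k₂−k₁)].
= (1.25/0.317)^(0.317/(0.317−1.25)) = (3.943)^(-0.3398) = 0.6274.

0.627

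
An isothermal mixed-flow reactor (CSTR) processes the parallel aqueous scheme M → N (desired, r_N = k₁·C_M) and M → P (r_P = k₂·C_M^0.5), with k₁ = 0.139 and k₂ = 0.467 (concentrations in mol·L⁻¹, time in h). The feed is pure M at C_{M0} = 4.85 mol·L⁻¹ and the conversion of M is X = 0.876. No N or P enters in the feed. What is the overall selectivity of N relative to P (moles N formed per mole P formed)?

Exit C_M = C_{M0}(1−X) = 4.85×0.124 = 0.6014 mol·L⁻¹.
Rates in a CSTR are evaluated at the outlet concentration: r_N = 0.139×0.6014 = 0.08359, r_P = 0.467×0.6014^0.5 = 0.3622.
Overall selectivity = C_N/C_P = r_Nτ/(r_Pτ) = r_N/r_P = 0.231.

0.231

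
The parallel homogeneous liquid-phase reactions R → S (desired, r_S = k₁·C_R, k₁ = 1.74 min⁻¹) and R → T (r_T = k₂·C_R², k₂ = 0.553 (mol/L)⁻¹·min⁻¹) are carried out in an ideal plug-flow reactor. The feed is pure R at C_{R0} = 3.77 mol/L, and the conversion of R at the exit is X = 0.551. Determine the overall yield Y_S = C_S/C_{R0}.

0.298

C_R = C_{R0}(1−X) = 1.693 mol/L.
Along a PFR/batch, dC_S/dC_R = −r_S/(r_S+r_T) = −k₁/(k₁+k₂·C_R).
Integrating from C_{R0} to C_R: C_S = (1.74/0.553)·ln[(1.74+0.553·3.77)/(1.74+0.553·1.69)] = 3.146·ln(3.825/2.676) = 1.124 mol/L.
Y_S = C_S/C_{R0} = 1.124/3.77 = 0.298.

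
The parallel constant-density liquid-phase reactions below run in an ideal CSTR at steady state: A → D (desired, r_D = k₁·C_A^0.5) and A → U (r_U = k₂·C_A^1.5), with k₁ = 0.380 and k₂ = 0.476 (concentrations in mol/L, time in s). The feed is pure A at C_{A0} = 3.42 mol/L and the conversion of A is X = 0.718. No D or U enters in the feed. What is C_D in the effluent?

Exit C_A = C_{A0}(1−X) = 3.42×0.282 = 0.9644 mol/L.
Rates in a CSTR are evaluated at the outlet concentration: r_D = 0.380×0.9644^0.5 = 0.3732, r_U = 0.476×0.9644^1.5 = 0.4508.
Fraction of consumed A going to D: r_D/(r_D+r_U) = 0.4529.
C_D = 0.4529·C_{A0}·X = 0.4529×3.42×0.718 = 1.11 mol/L.

1.11 mol/L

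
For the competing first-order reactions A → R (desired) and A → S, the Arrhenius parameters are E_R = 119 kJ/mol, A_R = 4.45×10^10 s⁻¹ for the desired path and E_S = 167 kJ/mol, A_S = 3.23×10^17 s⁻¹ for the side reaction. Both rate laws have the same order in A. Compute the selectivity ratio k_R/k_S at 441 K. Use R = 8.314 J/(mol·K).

k_R/k_S = (A_R/A_S)·exp[−(E_R−E_S)/(RT)] = (A_R/A_S)·exp[(E_S−E_R)/(RT)].
(E_S−E_R)/(RT) = (167−119)×10³/(8.314×441) = 48000/3666 = 13.09.
k_R/k_S = (4.45×10^10/3.23×10^17)·exp(13.09) = 1.378×10^-7 × 4.849×10^5 = 0.0668.

0.0668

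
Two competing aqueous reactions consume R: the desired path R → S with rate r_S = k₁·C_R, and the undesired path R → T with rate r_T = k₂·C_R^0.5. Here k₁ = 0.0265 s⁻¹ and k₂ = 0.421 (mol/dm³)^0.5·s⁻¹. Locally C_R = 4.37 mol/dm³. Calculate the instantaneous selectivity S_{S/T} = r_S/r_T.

S_{S/T} = r_S/r_T = (k₁·C_R)/(k₂·C_R^0.5) = (k₁/k₂)·C_R^0.5.
= (0.0265×4.370) / (0.421×4.370^0.5) = 0.1158/0.8801 = 0.132.
Since the desired path is higher order in R, keeping C_R high (PFR or concentrated feed) favours S.

0.132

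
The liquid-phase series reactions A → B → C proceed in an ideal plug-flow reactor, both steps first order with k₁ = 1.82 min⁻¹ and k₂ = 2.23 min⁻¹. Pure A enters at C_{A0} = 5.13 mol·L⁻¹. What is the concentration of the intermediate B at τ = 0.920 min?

1.34 mol·L⁻¹

For first-order series with pure A initially, C_B(τ) = k₁C_{A0}/(k₂−k₁)·(e^(−k₁τ) − e^(−k₂τ)).
e^(−k₁τ) = e^(−1.82×0.920) = e^(−1.674) = 0.1874; e^(−k₂τ) = e^(−2.052) = 0.1285.
C_B = 1.82×5.13/(2.23−1.82) × (0.1874−0.1285) = 22.77×0.05889 = 1.341 mol·L⁻¹.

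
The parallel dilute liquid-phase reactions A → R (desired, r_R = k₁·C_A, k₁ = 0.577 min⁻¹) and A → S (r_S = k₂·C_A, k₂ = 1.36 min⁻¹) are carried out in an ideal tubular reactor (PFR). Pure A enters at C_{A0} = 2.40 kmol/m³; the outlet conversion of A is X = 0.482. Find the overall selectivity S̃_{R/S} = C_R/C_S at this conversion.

C_A = C_{A0}(1−X) = 1.243 kmol/m³.
Both paths are first order in A, so the instantaneous fraction to R is constant: dC_R/d(−C_A) = k₁/(k₁+k₂) = 0.2979.
C_R = 0.2979·(C_{A0}−C_A) = 0.2979×1.157 = 0.345 kmol/m³.
C_S = (C_{A0}−C_A)−C_R = 0.8122 kmol/m³; S̃_{R/S} = 0.3446/0.8122 = 0.424.

0.424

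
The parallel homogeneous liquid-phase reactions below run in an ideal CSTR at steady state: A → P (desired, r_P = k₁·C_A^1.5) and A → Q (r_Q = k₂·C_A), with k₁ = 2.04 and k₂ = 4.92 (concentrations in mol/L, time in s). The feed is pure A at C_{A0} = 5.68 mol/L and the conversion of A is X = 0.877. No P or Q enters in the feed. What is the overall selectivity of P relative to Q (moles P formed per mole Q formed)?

0.347

Exit C_A = C_{A0}(1−X) = 5.68×0.123 = 0.6986 mol/L.
In a CSTR the entire volume is at exit conditions, so r_P = 2.04×0.6986^1.5 = 1.191 and r_Q = 4.92×0.6986 = 3.437.
Overall selectivity = C_P/C_Q = r_Pτ/(r_Qτ) = r_P/r_Q = 0.347.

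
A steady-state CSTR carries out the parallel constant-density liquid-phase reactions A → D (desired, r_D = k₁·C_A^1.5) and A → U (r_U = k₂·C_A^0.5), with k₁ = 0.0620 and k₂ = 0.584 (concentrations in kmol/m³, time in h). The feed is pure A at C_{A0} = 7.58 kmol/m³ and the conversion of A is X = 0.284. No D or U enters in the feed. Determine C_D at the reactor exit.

Exit C_A = C_{A0}(1−X) = 7.58×0.716 = 5.427 kmol/m³.
Rates in a CSTR are evaluated at the outlet concentration: r_D = 0.0620×5.427^1.5 = 0.7839, r_U = 0.584×5.427^0.5 = 1.361.
Fraction of consumed A going to D: r_D/(r_D+r_U) = 0.3656.
C_D = 0.3656·C_{A0}·X = 0.3656×7.58×0.284 = 0.787 kmol/m³.

0.787 kmol/m³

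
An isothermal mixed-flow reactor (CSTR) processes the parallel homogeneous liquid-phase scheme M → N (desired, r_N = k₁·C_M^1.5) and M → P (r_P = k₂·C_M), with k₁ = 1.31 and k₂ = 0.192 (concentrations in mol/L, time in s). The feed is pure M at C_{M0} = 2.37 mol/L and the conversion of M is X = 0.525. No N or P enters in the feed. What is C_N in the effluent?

1.09 mol/L

Exit C_M = C_{M0}(1−X) = 2.37×0.475 = 1.126 mol/L.
A CSTR operates uniformly at the exit composition, giving r_N = 1.565 and r_P = 0.2161 (each k·C_M^n at C_M = 1.126).
Fraction of consumed M going to N: r_N/(r_N+r_P) = 0.8786.
C_N = 0.8786·C_{M0}·X = 0.8786×2.37×0.525 = 1.09 mol/L.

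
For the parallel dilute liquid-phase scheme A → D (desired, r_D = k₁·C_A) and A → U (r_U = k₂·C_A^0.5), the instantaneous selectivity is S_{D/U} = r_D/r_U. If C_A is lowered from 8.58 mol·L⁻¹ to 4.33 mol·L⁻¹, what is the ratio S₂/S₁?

0.710

S_{D/U} = (k₁/k₂)·C_A^0.5, so S₂/S₁ = (C_{A,2}/C_{A,1})^0.5.
= (4.33/8.58)^0.5 = (0.5047)^0.5 = 0.710.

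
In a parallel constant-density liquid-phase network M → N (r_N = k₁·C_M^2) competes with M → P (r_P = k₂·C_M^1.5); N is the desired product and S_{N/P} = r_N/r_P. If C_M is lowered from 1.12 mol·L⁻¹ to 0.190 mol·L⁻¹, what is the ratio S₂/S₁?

0.412

S_{N/P} = (k₁/k₂)·C_M^0.5, so S₂/S₁ = (C_{M,2}/C_{M,1})^0.5.
= (0.190/1.12)^0.5 = (0.1696)^0.5 = 0.412.
Selectivity toward N falls as C_M falls — high-concentration operation is favoured.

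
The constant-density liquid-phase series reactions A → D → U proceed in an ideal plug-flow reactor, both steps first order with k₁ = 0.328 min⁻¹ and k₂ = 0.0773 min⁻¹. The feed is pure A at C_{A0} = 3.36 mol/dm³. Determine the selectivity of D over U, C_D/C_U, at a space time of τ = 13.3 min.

Solving the coupled first-order balances gives C_D(τ) = [k₁/(k₂−k₁)]·C_{A0}·(e^(−k₁τ) − e^(−k₂τ)).
e^(−k₁τ) = e^(−0.328×13.3) = e^(−4.362) = 0.01275; e^(−k₂τ) = e^(−1.028) = 0.3577.
C_D = 0.328×3.36/(0.0773−0.328) × (0.01275−0.3577) = (-4.396)×(-0.3449) = 1.516 mol/dm³.
C_A = C_{A0}e^(−k₁τ) = 0.04283 mol/dm³, so C_U = C_{A0}−C_A−C_D = 1.801 mol/dm³; C_D/C_U = 0.842.

0.842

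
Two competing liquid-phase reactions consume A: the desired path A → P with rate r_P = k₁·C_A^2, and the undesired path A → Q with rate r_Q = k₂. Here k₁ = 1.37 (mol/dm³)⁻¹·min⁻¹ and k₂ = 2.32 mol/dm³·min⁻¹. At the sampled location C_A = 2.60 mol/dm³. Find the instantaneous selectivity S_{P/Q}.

S_{P/Q} = r_P/r_Q = (k₁·C_A^2)/(k₂) = (k₁/k₂)·C_A^2.
= (1.37×2.600^2) / (2.32) = 9.261/2.320 = 3.99.

3.99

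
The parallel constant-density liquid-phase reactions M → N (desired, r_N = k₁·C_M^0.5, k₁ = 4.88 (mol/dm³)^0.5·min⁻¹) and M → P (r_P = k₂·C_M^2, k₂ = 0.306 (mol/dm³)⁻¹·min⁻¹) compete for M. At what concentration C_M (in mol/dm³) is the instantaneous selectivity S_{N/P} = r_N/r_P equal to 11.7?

S_{N/P} = (k₁/k₂)·C_M^-1.5 ⇒ C_M = (S·k₂/k₁)^(1/(-1.5)).
= (11.7×0.306/4.88)^(-0.6667) = (0.7336)^(-0.6667) = 1.23 mol/dm³.

1.23 mol/dm³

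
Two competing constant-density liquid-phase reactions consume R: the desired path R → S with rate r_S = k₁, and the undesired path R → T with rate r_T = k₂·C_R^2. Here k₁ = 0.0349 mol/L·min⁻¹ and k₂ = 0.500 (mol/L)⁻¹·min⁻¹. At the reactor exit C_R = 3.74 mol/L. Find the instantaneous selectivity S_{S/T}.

0.00499

S_{S/T} = r_S/r_T = (k₁)/(k₂·C_R^2) = (k₁/k₂)·C_R^-2.
= (0.0349) / (0.500×3.740^2) = 0.03490/6.994 = 0.00499.
The undesired path is higher order in R, so low C_R (CSTR or dilute feed) favours S.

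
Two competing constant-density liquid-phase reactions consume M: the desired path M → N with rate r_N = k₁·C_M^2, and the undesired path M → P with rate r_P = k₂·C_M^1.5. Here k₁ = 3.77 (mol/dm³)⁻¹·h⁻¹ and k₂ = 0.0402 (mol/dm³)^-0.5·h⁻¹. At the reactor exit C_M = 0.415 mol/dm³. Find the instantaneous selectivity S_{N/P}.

S_{N/P} = r_N/r_P = (k₁·C_M^2)/(k₂·C_M^1.5) = (k₁/k₂)·C_M^0.5.
= (3.77×0.4150^2) / (0.0402×0.4150^1.5) = 0.6493/0.01075 = 60.4.

60.4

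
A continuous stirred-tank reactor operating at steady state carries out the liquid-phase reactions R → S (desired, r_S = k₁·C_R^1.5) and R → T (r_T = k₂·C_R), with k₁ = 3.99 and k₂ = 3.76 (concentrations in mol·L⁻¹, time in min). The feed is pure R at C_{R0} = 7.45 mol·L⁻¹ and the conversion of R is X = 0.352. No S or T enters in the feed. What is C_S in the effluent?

1.84 mol·L⁻¹

Exit C_R = C_{R0}(1−X) = 7.45×0.648 = 4.828 mol·L⁻¹.
In a CSTR the entire volume is at exit conditions, so r_S = 3.99×4.828^1.5 = 42.32 and r_T = 3.76×4.828 = 18.15.
Fraction of consumed R going to S: r_S/(r_S+r_T) = 0.6998.
C_S = 0.6998·C_{R0}·X = 0.6998×7.45×0.352 = 1.84 mol·L⁻¹.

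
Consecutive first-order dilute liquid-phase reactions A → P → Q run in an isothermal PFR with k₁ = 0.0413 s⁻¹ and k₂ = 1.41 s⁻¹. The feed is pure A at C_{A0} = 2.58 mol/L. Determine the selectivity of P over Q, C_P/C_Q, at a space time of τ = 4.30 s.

For first-order series with pure A initially, C_P(τ) = k₁C_{A0}/(k₂−k₁)·(e^(−k₁τ) − e^(−k₂τ)).
e^(−k₁τ) = e^(−0.0413×4.30) = e^(−0.1776) = 0.8373; e^(−k₂τ) = e^(−6.063) = 0.002327.
C_P = 0.0413×2.58/(1.41−0.0413) × (0.8373−0.002327) = 0.07785×0.8350 = 0.06500 mol/L.
C_A = C_{A0}e^(−k₁τ) = 2.160 mol/L, so C_Q = C_{A0}−C_A−C_P = 0.3548 mol/L; C_P/C_Q = 0.183.

0.183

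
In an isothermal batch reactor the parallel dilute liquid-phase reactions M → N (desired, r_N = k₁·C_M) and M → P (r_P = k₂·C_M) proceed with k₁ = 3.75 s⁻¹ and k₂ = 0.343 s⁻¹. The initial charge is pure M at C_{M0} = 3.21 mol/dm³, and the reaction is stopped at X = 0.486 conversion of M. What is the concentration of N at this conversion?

1.43 mol/dm³

C_M = C_{M0}(1−X) = 1.650 mol/dm³.
Both paths are first order in M, so the instantaneous fraction to N is constant: dC_N/d(−C_M) = k₁/(k₁+k₂) = 0.9162.
C_N = 0.9162·(C_{M0}−C_M) = 0.9162×1.560 = 1.43 mol/dm³.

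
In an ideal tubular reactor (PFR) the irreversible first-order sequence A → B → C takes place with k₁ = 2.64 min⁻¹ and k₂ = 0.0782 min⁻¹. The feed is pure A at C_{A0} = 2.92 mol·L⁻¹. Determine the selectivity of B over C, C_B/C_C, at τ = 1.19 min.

For first-order series with pure A initially, C_B(τ) = k₁C_{A0}/(k₂−k₁)·(e^(−k₁τ) − e^(−k₂τ)).
e^(−k₁τ) = e^(−2.64×1.19) = e^(−3.142) = 0.04321; e^(−k₂τ) = e^(−0.09306) = 0.9111.
C_B = 2.64×2.92/(0.0782−2.64) × (0.04321−0.9111) = (-3.009)×(-0.8679) = 2.612 mol·L⁻¹.
C_A = C_{A0}e^(−k₁τ) = 0.1262 mol·L⁻¹, so C_C = C_{A0}−C_A−C_B = 0.1821 mol·L⁻¹; C_B/C_C = 14.3.

14.3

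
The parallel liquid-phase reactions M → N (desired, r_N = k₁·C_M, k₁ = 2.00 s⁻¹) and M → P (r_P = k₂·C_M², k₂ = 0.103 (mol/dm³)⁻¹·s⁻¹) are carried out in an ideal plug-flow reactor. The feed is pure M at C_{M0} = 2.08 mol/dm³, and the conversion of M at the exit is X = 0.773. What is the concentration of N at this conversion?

1.51 mol/dm³

C_M = C_{M0}(1−X) = 0.4722 mol/dm³.
Along a PFR/batch, dC_N/dC_M = −r_N/(r_N+r_P) = −k₁/(k₁+k₂·C_M).
Integrating from C_{M0} to C_M: C_N = (2.00/0.103)·ln[(2.00+0.103·2.08)/(2.00+0.103·0.472)] = 19.42·ln(2.214/2.049) = 1.509 mol/dm³.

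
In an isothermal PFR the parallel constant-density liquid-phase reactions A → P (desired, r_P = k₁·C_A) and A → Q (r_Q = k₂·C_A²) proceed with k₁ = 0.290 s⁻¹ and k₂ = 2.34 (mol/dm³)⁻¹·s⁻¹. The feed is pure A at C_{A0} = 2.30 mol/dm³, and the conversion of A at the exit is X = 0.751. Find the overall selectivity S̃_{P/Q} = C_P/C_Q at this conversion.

C_A = C_{A0}(1−X) = 0.5727 mol/dm³.
Along a PFR/batch, dC_P/dC_A = −r_P/(r_P+r_Q) = −k₁/(k₁+k₂·C_A).
Integrating from C_{A0} to C_A: C_P = (0.290/2.34)·ln[(0.290+2.34·2.30)/(0.290+2.34·0.573)] = 0.1239·ln(5.672/1.630) = 0.1545 mol/dm³.
C_Q = (C_{A0}−C_A)−C_P = 1.573 mol/dm³; S̃_{P/Q} = 0.1545/1.573 = 0.0983.

0.0983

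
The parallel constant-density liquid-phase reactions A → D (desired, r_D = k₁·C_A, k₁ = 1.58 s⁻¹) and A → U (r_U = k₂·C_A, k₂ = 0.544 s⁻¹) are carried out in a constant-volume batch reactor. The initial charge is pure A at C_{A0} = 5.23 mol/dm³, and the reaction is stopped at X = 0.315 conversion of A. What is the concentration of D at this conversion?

1.23 mol/dm³

C_A = C_{A0}(1−X) = 3.583 mol/dm³.
Both paths are first order in A, so the instantaneous fraction to D is constant: dC_D/d(−C_A) = k₁/(k₁+k₂) = 0.7439.
C_D = 0.7439·(C_{A0}−C_A) = 0.7439×1.647 = 1.23 mol/dm³.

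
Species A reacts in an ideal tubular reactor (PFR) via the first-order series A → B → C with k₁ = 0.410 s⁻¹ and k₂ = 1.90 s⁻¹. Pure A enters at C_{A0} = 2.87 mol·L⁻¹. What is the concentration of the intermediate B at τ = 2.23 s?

The intermediate concentration in a first-order A→B→C sequence is C_B = k₁C_{A0}(e^(−k₁τ) − e^(−k₂τ))/(k₂−k₁).
e^(−k₁τ) = e^(−0.410×2.23) = e^(−0.9143) = 0.4008; e^(−k₂τ) = e^(−4.237) = 0.01445.
C_B = 0.410×2.87/(1.90−0.410) × (0.4008−0.01445) = 0.7897×0.3863 = 0.3051 mol·L⁻¹.

0.305 mol·L⁻¹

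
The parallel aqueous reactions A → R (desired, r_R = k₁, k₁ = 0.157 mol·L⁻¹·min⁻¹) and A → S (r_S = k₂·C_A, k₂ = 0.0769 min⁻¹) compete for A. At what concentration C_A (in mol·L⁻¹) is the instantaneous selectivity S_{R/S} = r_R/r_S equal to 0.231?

8.84 mol·L⁻¹

S_{R/S} = (k₁/k₂)·C_A⁻¹ ⇒ C_A = (S·k₂/k₁)^(-1).
= (0.231×0.0769/0.157)^(-1) = (0.1131)^(-1) = 8.84 mol·L⁻¹.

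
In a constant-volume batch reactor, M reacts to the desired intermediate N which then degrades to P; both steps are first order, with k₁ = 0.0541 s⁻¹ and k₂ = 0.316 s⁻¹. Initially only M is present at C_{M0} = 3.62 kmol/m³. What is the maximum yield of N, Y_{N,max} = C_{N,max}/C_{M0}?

For a first-order series the maximum intermediate yield is C_{N,max}/C_{M0} = (k₁/k₂)^[k₂/(k₂−k₁)].
= (0.0541/0.316)^(0.316/(0.316−0.0541)) = (0.1712)^(1.207) = 0.1189.

0.119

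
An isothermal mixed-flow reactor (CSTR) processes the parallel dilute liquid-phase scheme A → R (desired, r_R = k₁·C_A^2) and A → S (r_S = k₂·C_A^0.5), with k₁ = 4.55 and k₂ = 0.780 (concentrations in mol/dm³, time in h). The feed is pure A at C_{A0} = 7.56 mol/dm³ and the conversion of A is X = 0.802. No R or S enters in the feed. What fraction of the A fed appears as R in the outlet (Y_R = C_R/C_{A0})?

Exit C_A = C_{A0}(1−X) = 7.56×0.198 = 1.497 mol/dm³.
A CSTR operates uniformly at the exit composition, giving r_R = 10.19 and r_S = 0.9543 (each k·C_A^n at C_A = 1.497).
Fraction of consumed A going to R: r_R/(r_R+r_S) = 0.9144.
C_R = 0.9144·C_{A0}·X = 0.9144×7.56×0.802 = 5.54 mol/dm³; Y_R = C_R/C_{A0} = 0.733.

0.733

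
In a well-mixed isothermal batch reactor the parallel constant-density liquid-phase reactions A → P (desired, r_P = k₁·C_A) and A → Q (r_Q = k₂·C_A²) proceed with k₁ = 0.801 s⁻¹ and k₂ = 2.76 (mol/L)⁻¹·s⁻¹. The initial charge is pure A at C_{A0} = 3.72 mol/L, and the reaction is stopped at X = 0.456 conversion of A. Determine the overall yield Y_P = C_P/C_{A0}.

0.0429

C_A = C_{A0}(1−X) = 2.024 mol/L.
Along a PFR/batch, dC_P/dC_A = −r_P/(r_P+r_Q) = −k₁/(k₁+k₂·C_A).
Integrating from C_{A0} to C_A: C_P = (0.801/2.76)·ln[(0.801+2.76·3.72)/(0.801+2.76·2.02)] = 0.2902·ln(11.07/6.386) = 0.1596 mol/L.
Y_P = C_P/C_{A0} = 0.1596/3.72 = 0.0429.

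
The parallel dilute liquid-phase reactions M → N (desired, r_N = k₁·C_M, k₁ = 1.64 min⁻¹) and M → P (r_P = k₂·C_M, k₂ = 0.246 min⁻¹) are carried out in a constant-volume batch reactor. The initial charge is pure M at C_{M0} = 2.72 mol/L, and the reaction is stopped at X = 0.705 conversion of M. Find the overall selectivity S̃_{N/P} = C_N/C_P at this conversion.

C_M = C_{M0}(1−X) = 0.8024 mol/L.
Both paths are first order in M, so the instantaneous fraction to N is constant: dC_N/d(−C_M) = k₁/(k₁+k₂) = 0.8696.
C_N = 0.8696·(C_{M0}−C_M) = 0.8696×1.918 = 1.67 mol/L.
C_P = (C_{M0}−C_M)−C_N = 0.2501 mol/L; S̃_{N/P} = 1.667/0.2501 = 6.67.

6.67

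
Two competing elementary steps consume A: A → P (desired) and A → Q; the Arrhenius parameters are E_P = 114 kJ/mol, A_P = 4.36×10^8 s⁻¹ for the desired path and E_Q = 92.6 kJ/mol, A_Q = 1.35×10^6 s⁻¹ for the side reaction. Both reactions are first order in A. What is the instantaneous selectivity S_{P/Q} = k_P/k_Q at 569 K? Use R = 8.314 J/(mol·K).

With equal orders, S_{P/Q} = k_P/k_Q = (A_P/A_Q)·exp[(E_Q−E_P)/(RT)].
(E_Q−E_P)/(RT) = (92.6−114)×10³/(8.314×569) = -21400/4731 = -4.524.
k_P/k_Q = (4.36×10^8/1.35×10^6)·exp(-4.524) = 323.0 × 0.01085 = 3.50.
Since E_P > E_Q, raising the temperature improves selectivity toward P.

3.50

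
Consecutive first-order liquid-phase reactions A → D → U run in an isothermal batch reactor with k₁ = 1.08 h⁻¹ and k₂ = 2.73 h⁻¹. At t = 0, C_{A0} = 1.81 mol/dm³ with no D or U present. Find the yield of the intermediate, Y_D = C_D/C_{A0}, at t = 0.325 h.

0.191

Solving the coupled first-order balances gives C_D(t) = [k₁/(k₂−k₁)]·C_{A0}·(e^(−k₁t) − e^(−k₂t)).
e^(−k₁t) = e^(−1.08×0.325) = e^(−0.3510) = 0.7040; e^(−k₂t) = e^(−0.8872) = 0.4118.
C_D = 1.08×1.81/(2.73−1.08) × (0.7040−0.4118) = 1.185×0.2922 = 0.3462 mol/dm³.
Y_D = C_D/C_{A0} = 0.3462/1.81 = 0.191.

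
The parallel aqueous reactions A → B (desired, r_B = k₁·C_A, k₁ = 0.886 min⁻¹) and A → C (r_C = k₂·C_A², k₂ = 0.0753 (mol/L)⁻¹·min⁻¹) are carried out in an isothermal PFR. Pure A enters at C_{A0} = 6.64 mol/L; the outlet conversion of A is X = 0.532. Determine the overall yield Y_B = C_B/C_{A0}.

0.378

C_A = C_{A0}(1−X) = 3.108 mol/L.
Along a PFR/batch, dC_B/dC_A = −r_B/(r_B+r_C) = −k₁/(k₁+k₂·C_A).
Integrating from C_{A0} to C_A: C_B = (0.886/0.0753)·ln[(0.886+0.0753·6.64)/(0.886+0.0753·3.11)] = 11.77·ln(1.386/1.120) = 2.507 mol/L.
Y_B = C_B/C_{A0} = 2.507/6.64 = 0.378.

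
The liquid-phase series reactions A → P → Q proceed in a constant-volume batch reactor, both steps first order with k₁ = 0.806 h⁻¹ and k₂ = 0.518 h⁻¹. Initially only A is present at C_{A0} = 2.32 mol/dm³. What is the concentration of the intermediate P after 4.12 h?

For first-order series with pure A initially, C_P(t) = k₁C_{A0}/(k₂−k₁)·(e^(−k₁t) − e^(−k₂t)).
e^(−k₁t) = e^(−0.806×4.12) = e^(−3.321) = 0.03613; e^(−k₂t) = e^(−2.134) = 0.1183.
C_P = 0.806×2.32/(0.518−0.806) × (0.03613−0.1183) = (-6.493)×(-0.08222) = 0.5338 mol/dm³.

0.534 mol/dm³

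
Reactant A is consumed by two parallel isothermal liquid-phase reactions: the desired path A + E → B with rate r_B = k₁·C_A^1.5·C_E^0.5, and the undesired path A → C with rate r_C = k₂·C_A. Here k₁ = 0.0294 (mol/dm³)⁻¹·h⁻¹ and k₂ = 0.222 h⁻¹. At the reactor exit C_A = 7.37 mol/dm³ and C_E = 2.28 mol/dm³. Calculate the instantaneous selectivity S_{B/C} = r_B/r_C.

S_{B/C} = r_B/r_C = (k₁·C_A^1.5·C_E^0.5)/(k₂·C_A) = (k₁/k₂)·C_A^0.5·C_E^0.5.
= (0.0294×7.370^1.5×2.280^0.5) / (0.222×7.370) = 0.8882/1.636 = 0.543.
Since the desired path is higher order in A, keeping C_A high (PFR or concentrated feed) favours B.

0.543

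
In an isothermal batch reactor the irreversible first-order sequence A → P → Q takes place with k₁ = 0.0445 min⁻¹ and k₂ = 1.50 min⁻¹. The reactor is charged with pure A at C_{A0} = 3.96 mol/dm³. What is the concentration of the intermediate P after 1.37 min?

Solving the coupled first-order balances gives C_P(t) = [k₁/(k₂−k₁)]·C_{A0}·(e^(−k₁t) − e^(−k₂t)).
e^(−k₁t) = e^(−0.0445×1.37) = e^(−0.06097) = 0.9409; e^(−k₂t) = e^(−2.055) = 0.1281.
C_P = 0.0445×3.96/(1.50−0.0445) × (0.9409−0.1281) = 0.1211×0.8128 = 0.09840 mol/dm³.

0.0984 mol/dm³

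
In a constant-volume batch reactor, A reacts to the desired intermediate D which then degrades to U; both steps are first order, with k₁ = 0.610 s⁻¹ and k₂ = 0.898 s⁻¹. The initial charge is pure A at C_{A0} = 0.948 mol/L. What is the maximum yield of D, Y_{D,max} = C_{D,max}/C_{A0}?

For a first-order series the maximum intermediate yield is C_{D,max}/C_{A0} = (k₁/k₂)^[k₂/(k₂−k₁)].
= (0.610/0.898)^(0.898/(0.898−0.610)) = (0.6793)^(3.118) = 0.2995.

0.299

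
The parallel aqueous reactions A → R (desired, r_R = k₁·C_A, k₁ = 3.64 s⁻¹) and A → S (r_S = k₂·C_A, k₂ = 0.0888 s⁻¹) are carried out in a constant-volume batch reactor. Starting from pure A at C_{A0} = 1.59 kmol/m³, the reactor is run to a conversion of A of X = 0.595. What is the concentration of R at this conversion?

0.924 kmol/m³

C_A = C_{A0}(1−X) = 0.6440 kmol/m³.
Both paths are first order in A, so the instantaneous fraction to R is constant: dC_R/d(−C_A) = k₁/(k₁+k₂) = 0.9762.
C_R = 0.9762·(C_{A0}−C_A) = 0.9762×0.9461 = 0.924 kmol/m³.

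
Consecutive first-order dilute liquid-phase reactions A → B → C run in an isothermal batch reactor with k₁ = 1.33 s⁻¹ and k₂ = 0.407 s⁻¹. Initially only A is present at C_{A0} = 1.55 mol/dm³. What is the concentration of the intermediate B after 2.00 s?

Solving the coupled first-order balances gives C_B(t) = [k₁/(k₂−k₁)]·C_{A0}·(e^(−k₁t) − e^(−k₂t)).
e^(−k₁t) = e^(−1.33×2.00) = e^(−2.660) = 0.06995; e^(−k₂t) = e^(−0.8140) = 0.4431.
C_B = 1.33×1.55/(0.407−1.33) × (0.06995−0.4431) = (-2.233)×(-0.3731) = 0.8334 mol/dm³.

0.833 mol/dm³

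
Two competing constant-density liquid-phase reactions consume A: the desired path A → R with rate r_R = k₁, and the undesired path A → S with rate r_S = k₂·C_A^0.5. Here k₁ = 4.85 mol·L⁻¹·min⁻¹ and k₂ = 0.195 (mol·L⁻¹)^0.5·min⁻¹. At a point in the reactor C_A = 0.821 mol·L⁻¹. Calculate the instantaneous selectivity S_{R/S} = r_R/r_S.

S_{R/S} = r_R/r_S = (k₁)/(k₂·C_A^0.5) = (k₁/k₂)·C_A^-0.5.
= (4.85) / (0.195×0.8210^0.5) = 4.850/0.1767 = 27.4.

27.4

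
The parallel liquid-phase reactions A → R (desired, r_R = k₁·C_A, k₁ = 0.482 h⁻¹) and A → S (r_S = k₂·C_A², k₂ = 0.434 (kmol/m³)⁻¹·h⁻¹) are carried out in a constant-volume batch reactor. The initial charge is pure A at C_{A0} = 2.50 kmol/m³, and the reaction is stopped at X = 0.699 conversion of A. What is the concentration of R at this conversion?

0.735 kmol/m³

C_A = C_{A0}(1−X) = 0.7525 kmol/m³.
Along a PFR/batch, dC_R/dC_A = −r_R/(r_R+r_S) = −k₁/(k₁+k₂·C_A).
Integrating from C_{A0} to C_A: C_R = (0.482/0.434)·ln[(0.482+0.434·2.50)/(0.482+0.434·0.753)] = 1.111·ln(1.567/0.8086) = 0.7348 kmol/m³.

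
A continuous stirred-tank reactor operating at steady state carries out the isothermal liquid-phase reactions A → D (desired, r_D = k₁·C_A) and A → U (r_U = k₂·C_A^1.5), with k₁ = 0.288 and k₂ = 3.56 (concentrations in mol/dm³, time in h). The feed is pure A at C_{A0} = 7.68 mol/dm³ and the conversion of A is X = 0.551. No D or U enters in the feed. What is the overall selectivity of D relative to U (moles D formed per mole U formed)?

0.0436

Exit C_A = C_{A0}(1−X) = 7.68×0.449 = 3.448 mol/dm³.
Rates in a CSTR are evaluated at the outlet concentration: r_D = 0.288×3.448 = 0.9931, r_U = 3.56×3.448^1.5 = 22.80.
Overall selectivity = C_D/C_U = r_Dτ/(r_Uτ) = r_D/r_U = 0.0436.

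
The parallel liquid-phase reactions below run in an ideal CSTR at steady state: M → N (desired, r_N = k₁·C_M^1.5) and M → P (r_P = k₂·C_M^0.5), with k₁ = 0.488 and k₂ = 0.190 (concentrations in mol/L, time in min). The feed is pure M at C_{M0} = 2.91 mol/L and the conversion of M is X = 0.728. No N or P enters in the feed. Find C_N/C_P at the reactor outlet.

2.03

Exit C_M = C_{M0}(1−X) = 2.91×0.272 = 0.7915 mol/L.
Rates in a CSTR are evaluated at the outlet concentration: r_N = 0.488×0.7915^1.5 = 0.3436, r_P = 0.190×0.7915^0.5 = 0.1690.
Overall selectivity = C_N/C_P = r_Nτ/(r_Pτ) = r_N/r_P = 2.03.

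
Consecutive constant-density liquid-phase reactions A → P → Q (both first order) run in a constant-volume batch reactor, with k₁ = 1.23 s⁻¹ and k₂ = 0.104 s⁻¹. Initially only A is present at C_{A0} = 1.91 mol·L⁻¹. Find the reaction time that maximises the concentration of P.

For first-order series the maximum of C_P occurs at t_opt = ln(k₂/k₁)/(k₂−k₁).
= ln(0.104/1.23)/(0.104−1.23) = ln(0.08455)/-1.126 = -2.470/-1.126 = 2.19 s.

2.19 s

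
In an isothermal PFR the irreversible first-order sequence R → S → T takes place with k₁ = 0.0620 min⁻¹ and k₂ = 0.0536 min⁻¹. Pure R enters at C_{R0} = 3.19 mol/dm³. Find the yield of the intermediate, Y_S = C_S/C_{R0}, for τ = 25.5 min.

0.363

Solving the coupled first-order balances gives C_S(τ) = [k₁/(k₂−k₁)]·C_{R0}·(e^(−k₁τ) − e^(−k₂τ)).
e^(−k₁τ) = e^(−0.0620×25.5) = e^(−1.581) = 0.2058; e^(−k₂τ) = e^(−1.367) = 0.2549.
C_S = 0.0620×3.19/(0.0536−0.0620) × (0.2058−0.2549) = (-23.55)×(-0.04915) = 1.157 mol/dm³.
Y_S = C_S/C_{R0} = 1.157/3.19 = 0.363.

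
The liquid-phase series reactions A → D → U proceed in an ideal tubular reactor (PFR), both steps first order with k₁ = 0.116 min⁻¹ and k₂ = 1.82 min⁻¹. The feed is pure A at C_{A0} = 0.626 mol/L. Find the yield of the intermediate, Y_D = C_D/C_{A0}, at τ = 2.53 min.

0.0501

For first-order series with pure A initially, C_D(τ) = k₁C_{A0}/(k₂−k₁)·(e^(−k₁τ) − e^(−k₂τ)).
e^(−k₁τ) = e^(−0.116×2.53) = e^(−0.2935) = 0.7457; e^(−k₂τ) = e^(−4.605) = 0.01001.
C_D = 0.116×0.626/(1.82−0.116) × (0.7457−0.01001) = 0.04262×0.7357 = 0.03135 mol/L.
Y_D = C_D/C_{A0} = 0.03135/0.626 = 0.0501.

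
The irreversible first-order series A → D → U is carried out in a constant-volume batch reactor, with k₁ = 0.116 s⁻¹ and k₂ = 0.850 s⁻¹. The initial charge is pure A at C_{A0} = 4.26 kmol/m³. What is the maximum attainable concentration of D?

Evaluating C_D at t_opt = ln(k₂/k₁)/(k₂−k₁) gives C_{D,max}/C_{A0} = (k₁/k₂)^[k₂/(k₂−k₁)].
= (0.116/0.850)^(0.850/(0.850−0.116)) = (0.1365)^(1.158) = 0.09962.
C_{D,max} = 0.09962×4.26 = 0.424 kmol/m³.

0.424 kmol/m³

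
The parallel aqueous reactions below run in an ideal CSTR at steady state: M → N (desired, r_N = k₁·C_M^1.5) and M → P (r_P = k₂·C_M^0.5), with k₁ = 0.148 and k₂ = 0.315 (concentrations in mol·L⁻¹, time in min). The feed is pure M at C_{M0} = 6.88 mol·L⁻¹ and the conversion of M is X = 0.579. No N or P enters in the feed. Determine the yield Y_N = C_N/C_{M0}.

0.334

Exit C_M = C_{M0}(1−X) = 6.88×0.421 = 2.896 mol·L⁻¹.
A CSTR operates uniformly at the exit composition, giving r_N = 0.7296 and r_P = 0.5361 (each k·C_M^n at C_M = 2.896).
Fraction of consumed M going to N: r_N/(r_N+r_P) = 0.5764.
C_N = 0.5764·C_{M0}·X = 0.5764×6.88×0.579 = 2.30 mol·L⁻¹; Y_N = C_N/C_{M0} = 0.334.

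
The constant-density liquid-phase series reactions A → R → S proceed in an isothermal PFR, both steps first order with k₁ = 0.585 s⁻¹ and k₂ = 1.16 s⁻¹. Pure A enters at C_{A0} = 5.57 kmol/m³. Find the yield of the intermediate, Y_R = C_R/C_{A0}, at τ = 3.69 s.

0.103

Solving the coupled first-order balances gives C_R(τ) = [k₁/(k₂−k₁)]·C_{A0}·(e^(−k₁τ) − e^(−k₂τ)).
e^(−k₁τ) = e^(−0.585×3.69) = e^(−2.159) = 0.1155; e^(−k₂τ) = e^(−4.280) = 0.01384.
C_R = 0.585×5.57/(1.16−0.585) × (0.1155−0.01384) = 5.667×0.1016 = 0.5760 kmol/m³.
Y_R = C_R/C_{A0} = 0.5760/5.57 = 0.103.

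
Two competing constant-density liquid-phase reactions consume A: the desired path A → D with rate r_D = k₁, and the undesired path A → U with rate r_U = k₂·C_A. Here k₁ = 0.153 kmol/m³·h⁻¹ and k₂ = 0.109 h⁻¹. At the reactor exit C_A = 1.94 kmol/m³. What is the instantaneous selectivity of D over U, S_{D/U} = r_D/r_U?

0.724

S_{D/U} = r_D/r_U = (k₁)/(k₂·C_A) = (k₁/k₂)·C_A⁻¹.
= (0.153) / (0.109×1.940) = 0.1530/0.2115 = 0.724.
The undesired path is higher order in A, so low C_A (CSTR or dilute feed) favours D.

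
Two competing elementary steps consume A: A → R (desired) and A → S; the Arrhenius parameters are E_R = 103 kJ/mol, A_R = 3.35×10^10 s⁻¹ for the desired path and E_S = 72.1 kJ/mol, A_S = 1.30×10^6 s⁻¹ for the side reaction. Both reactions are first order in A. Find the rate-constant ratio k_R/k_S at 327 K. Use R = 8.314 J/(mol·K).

With equal orders, S_{R/S} = k_R/k_S = (A_R/A_S)·exp[(E_S−E_R)/(RT)].
(E_S−E_R)/(RT) = (72.1−103)×10³/(8.314×327) = -30900/2719 = -11.37.
k_R/k_S = (3.35×10^10/1.30×10^6)·exp(-11.37) = 25769 × 1.158×10^-5 = 0.299.

0.299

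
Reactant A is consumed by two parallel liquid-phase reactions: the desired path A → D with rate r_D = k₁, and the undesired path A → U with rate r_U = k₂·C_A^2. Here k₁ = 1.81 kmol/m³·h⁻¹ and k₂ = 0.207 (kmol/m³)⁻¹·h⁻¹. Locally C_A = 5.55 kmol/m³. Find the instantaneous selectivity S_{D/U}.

S_{D/U} = r_D/r_U = (k₁)/(k₂·C_A^2) = (k₁/k₂)·C_A^-2.
= (1.81) / (0.207×5.550^2) = 1.810/6.376 = 0.284.

0.284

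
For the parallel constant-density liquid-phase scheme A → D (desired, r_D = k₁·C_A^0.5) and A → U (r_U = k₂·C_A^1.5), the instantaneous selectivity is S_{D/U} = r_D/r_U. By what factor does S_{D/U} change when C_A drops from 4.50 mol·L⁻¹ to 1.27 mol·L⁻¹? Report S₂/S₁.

3.54

S_{D/U} = (k₁/k₂)·C_A⁻¹, so S₂/S₁ = (C_{A,2}/C_{A,1})⁻¹.
= 4.50/1.27 = 3.54.
Selectivity toward D rises as C_A falls — low-concentration operation is favoured.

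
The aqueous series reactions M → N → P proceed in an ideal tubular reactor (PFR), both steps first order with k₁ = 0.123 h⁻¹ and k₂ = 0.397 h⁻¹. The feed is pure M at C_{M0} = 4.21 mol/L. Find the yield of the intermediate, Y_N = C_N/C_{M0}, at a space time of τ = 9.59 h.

0.128

The intermediate concentration in a first-order A→B→C sequence is C_N = k₁C_{M0}(e^(−k₁τ) − e^(−k₂τ))/(k₂−k₁).
e^(−k₁τ) = e^(−0.123×9.59) = e^(−1.180) = 0.3074; e^(−k₂τ) = e^(−3.807) = 0.02221.
C_N = 0.123×4.21/(0.397−0.123) × (0.3074−0.02221) = 1.890×0.2852 = 0.5390 mol/L.
Y_N = C_N/C_{M0} = 0.5390/4.21 = 0.128.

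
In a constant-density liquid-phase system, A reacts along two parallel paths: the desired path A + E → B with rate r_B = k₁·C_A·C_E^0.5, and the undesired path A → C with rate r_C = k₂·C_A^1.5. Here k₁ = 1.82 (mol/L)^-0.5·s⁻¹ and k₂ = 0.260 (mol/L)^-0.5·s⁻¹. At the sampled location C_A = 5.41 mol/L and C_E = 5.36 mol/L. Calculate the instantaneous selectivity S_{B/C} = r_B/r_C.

6.97

S_{B/C} = r_B/r_C = (k₁·C_A·C_E^0.5)/(k₂·C_A^1.5) = (k₁/k₂)·C_A^-0.5·C_E^0.5.
= (1.82×5.410×5.360^0.5) / (0.260×5.410^1.5) = 22.80/3.272 = 6.97.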